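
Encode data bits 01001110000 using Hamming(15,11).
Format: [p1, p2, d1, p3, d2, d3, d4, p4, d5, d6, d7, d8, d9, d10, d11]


Parity bits: p1=1, p2=0, p3=1, p4=1

100110011110000


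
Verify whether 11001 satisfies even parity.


Number of 1s: 3

No, parity error (3 ones)


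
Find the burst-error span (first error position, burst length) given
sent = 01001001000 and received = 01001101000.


XOR: 00000100000

Burst at position 5, length 1


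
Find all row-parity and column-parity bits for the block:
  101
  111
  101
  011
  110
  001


Row parities: 010001
Column parities: 011

Row P: 010001, Col P: 011, Corner: 0


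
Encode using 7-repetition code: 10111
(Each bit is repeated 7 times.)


Each bit -> 7 copies

11111110000000111111111111111111111


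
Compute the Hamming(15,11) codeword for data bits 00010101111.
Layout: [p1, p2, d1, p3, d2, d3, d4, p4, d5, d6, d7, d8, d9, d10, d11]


Parity bits: p1=1, p2=0, p3=1, p4=1

100100110101111


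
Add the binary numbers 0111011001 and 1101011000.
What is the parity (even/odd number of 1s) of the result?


0111011001 = 473
1101011000 = 856
Sum = 1329 = 10100110001
1s count = 5

odd parity (5 ones in 10100110001)


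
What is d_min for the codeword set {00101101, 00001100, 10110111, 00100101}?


Comparing all pairs, minimum distance: 1
Can detect 0 errors, correct 0 errors

1


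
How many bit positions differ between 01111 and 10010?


XOR: 11101
Count of 1s: 4

4


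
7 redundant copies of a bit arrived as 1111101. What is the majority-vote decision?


Ones: 6 out of 7
Threshold: 4

1 (6/7 voted 1)


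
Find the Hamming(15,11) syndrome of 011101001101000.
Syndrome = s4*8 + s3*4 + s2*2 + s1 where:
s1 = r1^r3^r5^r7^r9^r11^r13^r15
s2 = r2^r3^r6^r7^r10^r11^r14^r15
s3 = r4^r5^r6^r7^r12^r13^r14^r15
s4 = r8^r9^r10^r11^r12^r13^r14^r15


s1=0, s2=0, s3=1, s4=1

Syndrome = 12 (error at position 12)


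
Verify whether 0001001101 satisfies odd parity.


Number of 1s: 4

No, parity error (4 ones)


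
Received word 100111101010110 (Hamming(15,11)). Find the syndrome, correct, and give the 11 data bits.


Syndrome = 0: no error detected

Data: 01111010110 (no errors)


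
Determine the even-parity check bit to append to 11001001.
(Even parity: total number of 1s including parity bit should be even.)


Number of 1s in data: 4
Parity bit: 0

0


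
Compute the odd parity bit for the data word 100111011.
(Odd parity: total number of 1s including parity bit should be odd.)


Number of 1s in data: 6
Parity bit: 1

1


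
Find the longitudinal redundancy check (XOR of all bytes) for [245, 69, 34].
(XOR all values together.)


XOR chain: 245 ^ 69 ^ 34 = 146

146


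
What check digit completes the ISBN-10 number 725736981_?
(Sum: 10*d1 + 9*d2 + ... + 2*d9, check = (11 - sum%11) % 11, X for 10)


Weighted sum: 287
287 mod 11 = 1

Check digit: X


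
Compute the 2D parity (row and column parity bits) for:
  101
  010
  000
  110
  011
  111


Row parities: 010001
Column parities: 101

Row P: 010001, Col P: 101, Corner: 0


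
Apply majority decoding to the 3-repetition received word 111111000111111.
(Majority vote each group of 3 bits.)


Groups: 111, 111, 000, 111, 111
Majority votes: 11011

11011


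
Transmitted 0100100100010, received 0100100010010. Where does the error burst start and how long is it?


XOR: 0000000110000

Burst at position 7, length 2


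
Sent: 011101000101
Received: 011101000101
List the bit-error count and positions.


XOR: 000000000000

0 errors (received matches sent)


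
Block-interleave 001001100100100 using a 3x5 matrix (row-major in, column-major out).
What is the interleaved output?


Matrix:
  00100
  11001
  00100
Read columns: 010010101000010

010010101000010


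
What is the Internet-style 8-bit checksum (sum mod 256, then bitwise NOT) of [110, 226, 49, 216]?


Sum = 601 mod 256 = 89
Complement = 166

166


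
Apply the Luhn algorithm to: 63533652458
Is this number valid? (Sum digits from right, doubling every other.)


Luhn sum = 51
51 mod 10 = 1

Invalid (Luhn sum mod 10 = 1)


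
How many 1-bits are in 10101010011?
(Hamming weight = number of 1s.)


Counting 1s in 10101010011

6


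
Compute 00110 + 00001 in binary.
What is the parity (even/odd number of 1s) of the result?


00110 = 6
00001 = 1
Sum = 7 = 111
1s count = 3

odd parity (3 ones in 111)


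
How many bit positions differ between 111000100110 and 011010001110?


XOR: 100010101000
Count of 1s: 4

4


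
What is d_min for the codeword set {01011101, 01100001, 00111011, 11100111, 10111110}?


Comparing all pairs, minimum distance: 3
Can detect 2 errors, correct 1 errors

3


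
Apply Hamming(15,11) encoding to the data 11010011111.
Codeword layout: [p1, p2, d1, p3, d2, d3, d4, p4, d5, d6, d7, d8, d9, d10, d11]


Parity bits: p1=0, p2=1, p3=0, p4=1

011010110011111


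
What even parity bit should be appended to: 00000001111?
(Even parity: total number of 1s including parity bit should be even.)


Number of 1s in data: 4
Parity bit: 0

0


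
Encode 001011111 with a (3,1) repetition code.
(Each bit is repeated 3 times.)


Each bit -> 3 copies

000000111000111111111111111


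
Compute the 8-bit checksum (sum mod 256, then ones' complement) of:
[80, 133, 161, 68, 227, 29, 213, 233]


Sum = 1144 mod 256 = 120
Complement = 135

135


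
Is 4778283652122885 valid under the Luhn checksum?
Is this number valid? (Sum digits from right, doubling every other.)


Luhn sum = 83
83 mod 10 = 3

Invalid (Luhn sum mod 10 = 3)


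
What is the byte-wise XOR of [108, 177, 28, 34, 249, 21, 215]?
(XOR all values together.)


XOR chain: 108 ^ 177 ^ 28 ^ 34 ^ 249 ^ 21 ^ 215 = 216

216


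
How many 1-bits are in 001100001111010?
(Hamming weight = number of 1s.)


Counting 1s in 001100001111010

7


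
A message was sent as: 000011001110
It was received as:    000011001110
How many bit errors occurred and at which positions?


XOR: 000000000000

0 errors (received matches sent)


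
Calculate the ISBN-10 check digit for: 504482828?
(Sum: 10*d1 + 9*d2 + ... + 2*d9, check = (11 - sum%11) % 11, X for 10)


Weighted sum: 222
222 mod 11 = 2

Check digit: 9


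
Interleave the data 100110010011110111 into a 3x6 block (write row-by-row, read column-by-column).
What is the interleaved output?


Matrix:
  100110
  010011
  110111
Read columns: 101011000101111011

101011000101111011


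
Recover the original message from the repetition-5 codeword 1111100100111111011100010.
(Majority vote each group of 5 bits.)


Groups: 11111, 00100, 11111, 10111, 00010
Majority votes: 10110

10110


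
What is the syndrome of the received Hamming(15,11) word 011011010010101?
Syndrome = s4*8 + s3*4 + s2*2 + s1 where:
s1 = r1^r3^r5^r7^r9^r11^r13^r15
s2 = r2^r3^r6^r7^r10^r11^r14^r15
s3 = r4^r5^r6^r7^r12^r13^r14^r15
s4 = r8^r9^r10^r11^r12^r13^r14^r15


s1=1, s2=1, s3=0, s4=0

Syndrome = 3 (error at position 3)


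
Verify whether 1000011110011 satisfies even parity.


Number of 1s: 7

No, parity error (7 ones)


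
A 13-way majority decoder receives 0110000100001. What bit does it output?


Ones: 4 out of 13
Threshold: 7

0 (4/13 voted 1)


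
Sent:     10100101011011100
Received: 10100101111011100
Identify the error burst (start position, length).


XOR: 00000000100000000

Burst at position 8, length 1


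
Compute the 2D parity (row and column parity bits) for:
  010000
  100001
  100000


Row parities: 101
Column parities: 010001

Row P: 101, Col P: 010001, Corner: 0


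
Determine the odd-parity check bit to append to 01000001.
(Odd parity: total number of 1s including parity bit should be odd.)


Number of 1s in data: 2
Parity bit: 1

1


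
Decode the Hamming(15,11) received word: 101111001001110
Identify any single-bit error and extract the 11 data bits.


Syndrome = 3: error at position 3

Data: 01101001110 (corrected bit 3)


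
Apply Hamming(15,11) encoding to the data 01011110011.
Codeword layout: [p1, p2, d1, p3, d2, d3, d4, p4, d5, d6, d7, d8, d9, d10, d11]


Parity bits: p1=1, p2=1, p3=0, p4=1

110010111110011


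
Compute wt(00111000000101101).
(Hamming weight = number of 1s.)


Counting 1s in 00111000000101101

7


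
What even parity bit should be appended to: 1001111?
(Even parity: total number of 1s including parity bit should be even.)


Number of 1s in data: 5
Parity bit: 1

1


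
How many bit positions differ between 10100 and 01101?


XOR: 11001
Count of 1s: 3

3


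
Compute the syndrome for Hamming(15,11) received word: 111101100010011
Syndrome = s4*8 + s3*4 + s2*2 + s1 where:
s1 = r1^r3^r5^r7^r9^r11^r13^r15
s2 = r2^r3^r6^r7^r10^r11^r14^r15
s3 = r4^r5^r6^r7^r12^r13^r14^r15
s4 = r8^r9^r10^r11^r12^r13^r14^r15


s1=1, s2=1, s3=1, s4=1

Syndrome = 15 (error at position 15)


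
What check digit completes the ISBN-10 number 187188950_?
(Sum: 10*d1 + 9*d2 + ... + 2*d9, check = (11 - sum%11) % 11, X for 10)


Weighted sum: 284
284 mod 11 = 9

Check digit: 2


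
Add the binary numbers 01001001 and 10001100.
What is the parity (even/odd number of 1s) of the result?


01001001 = 73
10001100 = 140
Sum = 213 = 11010101
1s count = 5

odd parity (5 ones in 11010101)


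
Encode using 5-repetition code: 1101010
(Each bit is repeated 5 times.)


Each bit -> 5 copies

11111111110000011111000001111100000


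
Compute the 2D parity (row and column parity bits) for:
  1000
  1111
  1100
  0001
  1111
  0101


Row parities: 100100
Column parities: 0000

Row P: 100100, Col P: 0000, Corner: 0


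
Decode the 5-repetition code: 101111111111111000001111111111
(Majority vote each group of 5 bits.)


Groups: 10111, 11111, 11111, 00000, 11111, 11111
Majority votes: 111011

111011


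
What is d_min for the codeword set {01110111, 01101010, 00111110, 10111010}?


Comparing all pairs, minimum distance: 2
Can detect 1 errors, correct 0 errors

2


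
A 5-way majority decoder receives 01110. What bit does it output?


Ones: 3 out of 5
Threshold: 3

1 (3/5 voted 1)


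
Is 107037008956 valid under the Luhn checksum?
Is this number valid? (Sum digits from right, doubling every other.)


Luhn sum = 43
43 mod 10 = 3

Invalid (Luhn sum mod 10 = 3)


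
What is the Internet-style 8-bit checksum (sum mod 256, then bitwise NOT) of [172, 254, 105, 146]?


Sum = 677 mod 256 = 165
Complement = 90

90


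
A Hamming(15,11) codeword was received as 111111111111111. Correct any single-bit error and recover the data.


Syndrome = 0: no error detected

Data: 11111111111 (no errors)


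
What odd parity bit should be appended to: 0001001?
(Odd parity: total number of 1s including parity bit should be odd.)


Number of 1s in data: 2
Parity bit: 1

1


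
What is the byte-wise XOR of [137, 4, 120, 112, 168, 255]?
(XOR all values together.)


XOR chain: 137 ^ 4 ^ 120 ^ 112 ^ 168 ^ 255 = 210

210


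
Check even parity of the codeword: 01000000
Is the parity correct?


Number of 1s: 1

No, parity error (1 ones)


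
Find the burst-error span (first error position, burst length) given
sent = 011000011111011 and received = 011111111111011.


XOR: 000111100000000

Burst at position 3, length 4


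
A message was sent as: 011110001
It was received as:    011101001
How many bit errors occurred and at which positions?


XOR: 000011000

2 error(s) at position(s): 4, 5


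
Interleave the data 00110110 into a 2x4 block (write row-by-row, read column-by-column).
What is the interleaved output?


Matrix:
  0011
  0110
Read columns: 00011110

00011110


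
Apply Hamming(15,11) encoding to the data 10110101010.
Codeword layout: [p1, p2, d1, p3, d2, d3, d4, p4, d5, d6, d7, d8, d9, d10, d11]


Parity bits: p1=0, p2=1, p3=0, p4=1

011001110101010


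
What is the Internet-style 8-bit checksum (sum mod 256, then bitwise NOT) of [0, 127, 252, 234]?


Sum = 613 mod 256 = 101
Complement = 154

154


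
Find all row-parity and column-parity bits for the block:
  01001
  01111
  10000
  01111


Row parities: 0010
Column parities: 11001

Row P: 0010, Col P: 11001, Corner: 1


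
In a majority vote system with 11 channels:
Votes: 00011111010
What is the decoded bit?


Ones: 6 out of 11
Threshold: 6

1 (6/11 voted 1)


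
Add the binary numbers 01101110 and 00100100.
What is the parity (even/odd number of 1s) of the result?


01101110 = 110
00100100 = 36
Sum = 146 = 10010010
1s count = 3

odd parity (3 ones in 10010010)


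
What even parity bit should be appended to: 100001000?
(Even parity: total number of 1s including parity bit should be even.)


Number of 1s in data: 2
Parity bit: 0

0


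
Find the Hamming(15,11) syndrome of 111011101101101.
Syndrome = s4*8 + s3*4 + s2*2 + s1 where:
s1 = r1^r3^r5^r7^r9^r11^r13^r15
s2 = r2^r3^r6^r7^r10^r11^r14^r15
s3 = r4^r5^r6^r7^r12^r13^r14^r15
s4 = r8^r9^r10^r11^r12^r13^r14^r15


s1=1, s2=0, s3=0, s4=1

Syndrome = 9 (error at position 9)


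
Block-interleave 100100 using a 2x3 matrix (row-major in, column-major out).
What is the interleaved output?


Matrix:
  100
  100
Read columns: 110000

110000


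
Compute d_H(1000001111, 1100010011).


XOR: 0100011100
Count of 1s: 4

4


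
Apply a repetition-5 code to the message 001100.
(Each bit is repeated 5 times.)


Each bit -> 5 copies

000000000011111111110000000000


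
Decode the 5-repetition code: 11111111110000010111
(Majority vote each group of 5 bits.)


Groups: 11111, 11111, 00000, 10111
Majority votes: 1101

1101


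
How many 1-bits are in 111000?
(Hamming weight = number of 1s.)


Counting 1s in 111000

3


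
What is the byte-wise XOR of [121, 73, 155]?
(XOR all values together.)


XOR chain: 121 ^ 73 ^ 155 = 171

171


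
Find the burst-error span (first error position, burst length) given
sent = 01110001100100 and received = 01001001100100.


XOR: 00111000000000

Burst at position 2, length 3


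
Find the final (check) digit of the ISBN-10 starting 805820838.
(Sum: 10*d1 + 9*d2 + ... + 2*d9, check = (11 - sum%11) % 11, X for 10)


Weighted sum: 245
245 mod 11 = 3

Check digit: 8


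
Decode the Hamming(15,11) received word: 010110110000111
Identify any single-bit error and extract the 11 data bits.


Syndrome = 0: no error detected

Data: 01010000111 (no errors)


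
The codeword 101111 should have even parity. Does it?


Number of 1s: 5

No, parity error (5 ones)


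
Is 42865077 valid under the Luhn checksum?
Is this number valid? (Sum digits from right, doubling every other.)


Luhn sum = 36
36 mod 10 = 6

Invalid (Luhn sum mod 10 = 6)


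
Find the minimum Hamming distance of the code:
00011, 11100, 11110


Comparing all pairs, minimum distance: 1
Can detect 0 errors, correct 0 errors

1


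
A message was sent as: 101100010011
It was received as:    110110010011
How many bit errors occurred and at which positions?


XOR: 011010000000

3 error(s) at position(s): 1, 2, 4


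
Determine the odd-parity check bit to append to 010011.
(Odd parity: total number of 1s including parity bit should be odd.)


Number of 1s in data: 3
Parity bit: 0

0


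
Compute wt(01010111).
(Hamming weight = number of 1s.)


Counting 1s in 01010111

5


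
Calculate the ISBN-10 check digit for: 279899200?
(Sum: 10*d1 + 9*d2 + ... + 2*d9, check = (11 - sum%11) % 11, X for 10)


Weighted sum: 318
318 mod 11 = 10

Check digit: 1


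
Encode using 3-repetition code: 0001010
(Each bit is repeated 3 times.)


Each bit -> 3 copies

000000000111000111000


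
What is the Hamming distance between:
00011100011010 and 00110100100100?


XOR: 00101000111110
Count of 1s: 7

7


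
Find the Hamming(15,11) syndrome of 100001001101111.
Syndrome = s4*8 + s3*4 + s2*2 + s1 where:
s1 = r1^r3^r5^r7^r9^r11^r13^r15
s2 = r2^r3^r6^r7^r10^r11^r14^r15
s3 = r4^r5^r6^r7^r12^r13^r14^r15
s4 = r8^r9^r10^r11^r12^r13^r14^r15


s1=0, s2=0, s3=1, s4=0

Syndrome = 4 (error at position 4)


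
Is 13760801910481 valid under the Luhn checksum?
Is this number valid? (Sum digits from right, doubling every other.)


Luhn sum = 47
47 mod 10 = 7

Invalid (Luhn sum mod 10 = 7)


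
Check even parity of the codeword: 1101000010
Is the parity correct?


Number of 1s: 4

Yes, parity is correct (4 ones)


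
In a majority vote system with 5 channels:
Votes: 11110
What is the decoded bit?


Ones: 4 out of 5
Threshold: 3

1 (4/5 voted 1)


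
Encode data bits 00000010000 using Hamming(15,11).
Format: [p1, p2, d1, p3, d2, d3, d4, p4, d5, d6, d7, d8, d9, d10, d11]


Parity bits: p1=1, p2=1, p3=0, p4=1

110000010010000


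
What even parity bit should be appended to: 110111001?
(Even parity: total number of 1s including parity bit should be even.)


Number of 1s in data: 6
Parity bit: 0

0


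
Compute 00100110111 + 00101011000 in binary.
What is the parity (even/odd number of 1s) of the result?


00100110111 = 311
00101011000 = 344
Sum = 655 = 1010001111
1s count = 6

even parity (6 ones in 1010001111)


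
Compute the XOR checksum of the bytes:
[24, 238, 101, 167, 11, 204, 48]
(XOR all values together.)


XOR chain: 24 ^ 238 ^ 101 ^ 167 ^ 11 ^ 204 ^ 48 = 195

195


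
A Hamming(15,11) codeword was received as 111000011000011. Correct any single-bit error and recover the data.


Syndrome = 0: no error detected

Data: 10001000011 (no errors)


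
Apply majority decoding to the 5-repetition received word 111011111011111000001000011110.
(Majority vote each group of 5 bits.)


Groups: 11101, 11110, 11111, 00000, 10000, 11110
Majority votes: 111001

111001


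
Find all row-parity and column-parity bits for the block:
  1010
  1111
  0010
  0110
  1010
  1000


Row parities: 001001
Column parities: 0011

Row P: 001001, Col P: 0011, Corner: 0


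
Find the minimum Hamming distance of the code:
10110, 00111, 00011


Comparing all pairs, minimum distance: 1
Can detect 0 errors, correct 0 errors

1


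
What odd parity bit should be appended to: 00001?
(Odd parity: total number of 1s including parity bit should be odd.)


Number of 1s in data: 1
Parity bit: 0

0


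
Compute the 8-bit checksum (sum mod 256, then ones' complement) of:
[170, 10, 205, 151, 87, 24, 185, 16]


Sum = 848 mod 256 = 80
Complement = 175

175


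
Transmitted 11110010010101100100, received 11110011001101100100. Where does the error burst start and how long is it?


XOR: 00000001011000000000

Burst at position 7, length 4


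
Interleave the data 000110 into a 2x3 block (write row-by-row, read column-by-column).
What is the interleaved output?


Matrix:
  000
  110
Read columns: 010100

010100


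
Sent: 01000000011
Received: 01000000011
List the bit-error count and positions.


XOR: 00000000000

0 errors (received matches sent)


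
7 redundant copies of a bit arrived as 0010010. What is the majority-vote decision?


Ones: 2 out of 7
Threshold: 4

0 (2/7 voted 1)


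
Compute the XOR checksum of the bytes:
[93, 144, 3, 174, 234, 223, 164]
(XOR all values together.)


XOR chain: 93 ^ 144 ^ 3 ^ 174 ^ 234 ^ 223 ^ 164 = 241

241


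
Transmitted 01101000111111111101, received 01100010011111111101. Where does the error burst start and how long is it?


XOR: 00001010100000000000

Burst at position 4, length 5


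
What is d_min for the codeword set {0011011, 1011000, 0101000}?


Comparing all pairs, minimum distance: 3
Can detect 2 errors, correct 1 errors

3


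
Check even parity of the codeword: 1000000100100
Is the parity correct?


Number of 1s: 3

No, parity error (3 ones)


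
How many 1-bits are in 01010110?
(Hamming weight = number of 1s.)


Counting 1s in 01010110

4


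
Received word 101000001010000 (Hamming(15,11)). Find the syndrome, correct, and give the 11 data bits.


Syndrome = 0: no error detected

Data: 10001010000 (no errors)


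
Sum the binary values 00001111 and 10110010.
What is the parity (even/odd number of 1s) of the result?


00001111 = 15
10110010 = 178
Sum = 193 = 11000001
1s count = 3

odd parity (3 ones in 11000001)


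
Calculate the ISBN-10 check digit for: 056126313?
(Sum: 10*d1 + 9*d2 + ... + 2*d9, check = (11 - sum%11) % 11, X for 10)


Weighted sum: 163
163 mod 11 = 9

Check digit: 2


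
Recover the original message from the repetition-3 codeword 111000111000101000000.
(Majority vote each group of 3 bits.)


Groups: 111, 000, 111, 000, 101, 000, 000
Majority votes: 1010100

1010100


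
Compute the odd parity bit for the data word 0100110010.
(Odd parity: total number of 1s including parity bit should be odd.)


Number of 1s in data: 4
Parity bit: 1

1


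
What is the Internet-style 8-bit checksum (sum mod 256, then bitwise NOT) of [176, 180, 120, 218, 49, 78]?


Sum = 821 mod 256 = 53
Complement = 202

202


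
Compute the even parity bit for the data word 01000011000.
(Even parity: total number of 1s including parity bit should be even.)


Number of 1s in data: 3
Parity bit: 1

1


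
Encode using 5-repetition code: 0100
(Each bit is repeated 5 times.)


Each bit -> 5 copies

00000111110000000000


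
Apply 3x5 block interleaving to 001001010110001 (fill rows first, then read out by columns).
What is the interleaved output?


Matrix:
  00100
  10101
  10001
Read columns: 011000110000011

011000110000011


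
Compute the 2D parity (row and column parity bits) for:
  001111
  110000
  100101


Row parities: 001
Column parities: 011010

Row P: 001, Col P: 011010, Corner: 1


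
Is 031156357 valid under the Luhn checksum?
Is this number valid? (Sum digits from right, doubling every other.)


Luhn sum = 28
28 mod 10 = 8

Invalid (Luhn sum mod 10 = 8)


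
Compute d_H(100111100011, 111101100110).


XOR: 011010000101
Count of 1s: 5

5


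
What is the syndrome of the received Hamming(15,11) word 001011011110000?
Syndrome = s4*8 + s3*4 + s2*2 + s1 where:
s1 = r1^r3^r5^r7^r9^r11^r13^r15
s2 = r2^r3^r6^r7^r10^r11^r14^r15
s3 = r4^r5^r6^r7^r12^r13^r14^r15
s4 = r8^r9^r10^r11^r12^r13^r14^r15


s1=0, s2=0, s3=0, s4=0

Syndrome = 0 (no error)


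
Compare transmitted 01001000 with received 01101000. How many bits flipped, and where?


XOR: 00100000

1 error(s) at position(s): 2


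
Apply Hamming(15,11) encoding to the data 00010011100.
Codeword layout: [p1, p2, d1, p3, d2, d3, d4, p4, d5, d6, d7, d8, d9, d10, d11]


Parity bits: p1=1, p2=0, p3=1, p4=1

100100110011100


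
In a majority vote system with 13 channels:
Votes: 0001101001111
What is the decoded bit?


Ones: 7 out of 13
Threshold: 7

1 (7/13 voted 1)


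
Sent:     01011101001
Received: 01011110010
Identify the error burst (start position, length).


XOR: 00000011011

Burst at position 6, length 5


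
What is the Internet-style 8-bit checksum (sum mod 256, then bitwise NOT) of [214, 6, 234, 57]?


Sum = 511 mod 256 = 255
Complement = 0

0


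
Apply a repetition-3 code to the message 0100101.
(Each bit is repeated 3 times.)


Each bit -> 3 copies

000111000000111000111


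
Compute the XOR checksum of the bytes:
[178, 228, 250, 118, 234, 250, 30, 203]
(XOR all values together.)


XOR chain: 178 ^ 228 ^ 250 ^ 118 ^ 234 ^ 250 ^ 30 ^ 203 = 31

31


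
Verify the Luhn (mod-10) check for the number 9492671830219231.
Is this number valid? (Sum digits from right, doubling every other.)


Luhn sum = 73
73 mod 10 = 3

Invalid (Luhn sum mod 10 = 3)


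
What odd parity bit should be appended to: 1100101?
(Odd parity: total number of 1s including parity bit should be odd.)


Number of 1s in data: 4
Parity bit: 1

1


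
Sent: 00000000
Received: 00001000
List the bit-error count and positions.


XOR: 00001000

1 error(s) at position(s): 4


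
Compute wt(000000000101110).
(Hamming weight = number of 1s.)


Counting 1s in 000000000101110

4


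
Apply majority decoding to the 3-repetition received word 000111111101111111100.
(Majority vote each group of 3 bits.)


Groups: 000, 111, 111, 101, 111, 111, 100
Majority votes: 0111110

0111110


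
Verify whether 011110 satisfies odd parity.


Number of 1s: 4

No, parity error (4 ones)


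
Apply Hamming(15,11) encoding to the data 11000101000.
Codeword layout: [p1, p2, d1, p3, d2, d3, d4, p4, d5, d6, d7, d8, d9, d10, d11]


Parity bits: p1=0, p2=0, p3=0, p4=0

001010000101000


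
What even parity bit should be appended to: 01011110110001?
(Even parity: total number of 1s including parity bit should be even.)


Number of 1s in data: 8
Parity bit: 0

0


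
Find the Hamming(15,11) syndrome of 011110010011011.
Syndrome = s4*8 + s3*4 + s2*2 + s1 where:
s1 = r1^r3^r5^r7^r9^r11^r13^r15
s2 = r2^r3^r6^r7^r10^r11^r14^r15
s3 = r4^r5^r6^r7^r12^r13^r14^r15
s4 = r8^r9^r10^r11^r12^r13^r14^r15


s1=0, s2=1, s3=1, s4=1

Syndrome = 14 (error at position 14)


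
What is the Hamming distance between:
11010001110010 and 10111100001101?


XOR: 01101101111111
Count of 1s: 11

11


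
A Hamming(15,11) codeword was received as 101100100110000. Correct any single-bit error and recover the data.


Syndrome = 0: no error detected

Data: 10010110000 (no errors)


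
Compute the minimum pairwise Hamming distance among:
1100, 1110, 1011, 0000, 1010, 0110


Comparing all pairs, minimum distance: 1
Can detect 0 errors, correct 0 errors

1


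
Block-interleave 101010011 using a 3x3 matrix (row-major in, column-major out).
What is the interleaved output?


Matrix:
  101
  010
  011
Read columns: 100011101

100011101


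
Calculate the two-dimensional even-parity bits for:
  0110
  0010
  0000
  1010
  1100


Row parities: 01000
Column parities: 0010

Row P: 01000, Col P: 0010, Corner: 1


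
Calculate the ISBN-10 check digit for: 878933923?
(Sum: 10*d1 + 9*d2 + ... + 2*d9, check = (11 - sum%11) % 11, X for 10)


Weighted sum: 351
351 mod 11 = 10

Check digit: 1


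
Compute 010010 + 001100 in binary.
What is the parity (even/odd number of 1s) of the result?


010010 = 18
001100 = 12
Sum = 30 = 11110
1s count = 4

even parity (4 ones in 11110)


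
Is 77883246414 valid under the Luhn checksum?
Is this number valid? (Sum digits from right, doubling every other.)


Luhn sum = 51
51 mod 10 = 1

Invalid (Luhn sum mod 10 = 1)


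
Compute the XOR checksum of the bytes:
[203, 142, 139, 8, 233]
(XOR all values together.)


XOR chain: 203 ^ 142 ^ 139 ^ 8 ^ 233 = 47

47


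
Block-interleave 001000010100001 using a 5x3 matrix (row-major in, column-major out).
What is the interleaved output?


Matrix:
  001
  000
  010
  100
  001
Read columns: 000100010010001

000100010010001


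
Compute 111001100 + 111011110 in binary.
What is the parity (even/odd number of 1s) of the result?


111001100 = 460
111011110 = 478
Sum = 938 = 1110101010
1s count = 6

even parity (6 ones in 1110101010)


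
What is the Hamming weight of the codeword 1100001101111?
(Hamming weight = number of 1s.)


Counting 1s in 1100001101111

8


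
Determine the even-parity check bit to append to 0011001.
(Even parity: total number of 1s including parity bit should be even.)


Number of 1s in data: 3
Parity bit: 1

1


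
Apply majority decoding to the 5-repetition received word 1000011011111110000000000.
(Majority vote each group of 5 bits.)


Groups: 10000, 11011, 11111, 00000, 00000
Majority votes: 01100

01100


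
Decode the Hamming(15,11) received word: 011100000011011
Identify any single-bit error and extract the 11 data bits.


Syndrome = 3: error at position 3

Data: 00000011011 (corrected bit 3)


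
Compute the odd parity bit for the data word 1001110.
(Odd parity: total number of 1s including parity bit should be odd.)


Number of 1s in data: 4
Parity bit: 1

1


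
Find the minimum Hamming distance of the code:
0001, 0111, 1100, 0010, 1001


Comparing all pairs, minimum distance: 1
Can detect 0 errors, correct 0 errors

1


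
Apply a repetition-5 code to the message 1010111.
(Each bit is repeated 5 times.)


Each bit -> 5 copies

11111000001111100000111111111111111


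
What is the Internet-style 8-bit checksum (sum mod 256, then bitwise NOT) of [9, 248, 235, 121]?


Sum = 613 mod 256 = 101
Complement = 154

154


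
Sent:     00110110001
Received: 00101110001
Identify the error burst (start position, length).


XOR: 00011000000

Burst at position 3, length 2


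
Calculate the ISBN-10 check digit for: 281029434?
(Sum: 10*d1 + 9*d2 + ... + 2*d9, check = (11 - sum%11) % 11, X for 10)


Weighted sum: 190
190 mod 11 = 3

Check digit: 8


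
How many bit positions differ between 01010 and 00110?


XOR: 01100
Count of 1s: 2

2


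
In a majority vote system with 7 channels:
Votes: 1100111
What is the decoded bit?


Ones: 5 out of 7
Threshold: 4

1 (5/7 voted 1)


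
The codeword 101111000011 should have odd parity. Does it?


Number of 1s: 7

Yes, parity is correct (7 ones)


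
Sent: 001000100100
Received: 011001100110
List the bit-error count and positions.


XOR: 010001000010

3 error(s) at position(s): 1, 5, 10


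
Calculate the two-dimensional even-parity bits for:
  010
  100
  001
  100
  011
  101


Row parities: 111100
Column parities: 101

Row P: 111100, Col P: 101, Corner: 0


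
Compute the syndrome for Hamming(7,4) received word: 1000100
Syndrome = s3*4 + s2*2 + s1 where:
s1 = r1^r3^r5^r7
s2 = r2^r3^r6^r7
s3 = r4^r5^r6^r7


s1=0, s2=0, s3=1

Syndrome = 4 (error at position 4)


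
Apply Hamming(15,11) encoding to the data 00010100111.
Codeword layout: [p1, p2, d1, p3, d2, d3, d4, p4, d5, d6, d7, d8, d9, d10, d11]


Parity bits: p1=1, p2=0, p3=0, p4=0

100000100100111


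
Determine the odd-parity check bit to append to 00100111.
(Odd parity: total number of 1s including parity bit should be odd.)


Number of 1s in data: 4
Parity bit: 1

1


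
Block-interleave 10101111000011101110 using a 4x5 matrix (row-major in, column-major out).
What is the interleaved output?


Matrix:
  10101
  11100
  00111
  01110
Read columns: 11000101111100111010

11000101111100111010


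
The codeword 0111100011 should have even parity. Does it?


Number of 1s: 6

Yes, parity is correct (6 ones)


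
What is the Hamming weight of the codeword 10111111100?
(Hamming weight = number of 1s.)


Counting 1s in 10111111100

8


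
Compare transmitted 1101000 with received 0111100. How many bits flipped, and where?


XOR: 1010100

3 error(s) at position(s): 0, 2, 4


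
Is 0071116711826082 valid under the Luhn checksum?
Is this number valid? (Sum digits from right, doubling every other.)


Luhn sum = 43
43 mod 10 = 3

Invalid (Luhn sum mod 10 = 3)


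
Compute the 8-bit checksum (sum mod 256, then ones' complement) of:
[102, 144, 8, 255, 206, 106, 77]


Sum = 898 mod 256 = 130
Complement = 125

125


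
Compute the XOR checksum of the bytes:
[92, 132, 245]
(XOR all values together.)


XOR chain: 92 ^ 132 ^ 245 = 45

45


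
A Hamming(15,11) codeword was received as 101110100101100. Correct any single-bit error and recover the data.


Syndrome = 15: error at position 15

Data: 11010101101 (corrected bit 15)


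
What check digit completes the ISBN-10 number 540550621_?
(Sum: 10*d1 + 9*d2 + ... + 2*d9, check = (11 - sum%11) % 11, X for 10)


Weighted sum: 183
183 mod 11 = 7

Check digit: 4


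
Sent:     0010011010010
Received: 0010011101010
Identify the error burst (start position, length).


XOR: 0000000111000

Burst at position 7, length 3


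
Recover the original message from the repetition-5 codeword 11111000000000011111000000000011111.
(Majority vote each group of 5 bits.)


Groups: 11111, 00000, 00000, 11111, 00000, 00000, 11111
Majority votes: 1001001

1001001


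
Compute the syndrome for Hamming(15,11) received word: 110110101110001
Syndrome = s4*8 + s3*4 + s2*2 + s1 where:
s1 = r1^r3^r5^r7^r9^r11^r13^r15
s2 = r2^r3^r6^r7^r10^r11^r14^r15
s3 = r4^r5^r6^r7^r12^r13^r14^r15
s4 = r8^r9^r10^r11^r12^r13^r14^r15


s1=0, s2=1, s3=0, s4=0

Syndrome = 2 (error at position 2)


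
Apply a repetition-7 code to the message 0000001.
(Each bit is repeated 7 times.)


Each bit -> 7 copies

0000000000000000000000000000000000000000001111111


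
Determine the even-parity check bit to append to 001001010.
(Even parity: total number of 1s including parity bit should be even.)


Number of 1s in data: 3
Parity bit: 1

1


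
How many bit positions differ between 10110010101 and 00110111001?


XOR: 10000101100
Count of 1s: 4

4


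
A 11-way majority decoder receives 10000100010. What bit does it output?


Ones: 3 out of 11
Threshold: 6

0 (3/11 voted 1)


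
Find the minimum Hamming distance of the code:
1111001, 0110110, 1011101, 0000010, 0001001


Comparing all pairs, minimum distance: 2
Can detect 1 errors, correct 0 errors

2


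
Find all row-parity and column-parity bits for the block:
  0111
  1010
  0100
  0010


Row parities: 1011
Column parities: 1011

Row P: 1011, Col P: 1011, Corner: 1


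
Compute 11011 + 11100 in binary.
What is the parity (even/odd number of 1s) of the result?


11011 = 27
11100 = 28
Sum = 55 = 110111
1s count = 5

odd parity (5 ones in 110111)


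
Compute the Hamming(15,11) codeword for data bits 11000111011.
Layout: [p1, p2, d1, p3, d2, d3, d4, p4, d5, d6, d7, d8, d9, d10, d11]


Parity bits: p1=0, p2=1, p3=0, p4=1

011010010111011


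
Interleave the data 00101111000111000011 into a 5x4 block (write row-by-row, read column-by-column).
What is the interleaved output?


Matrix:
  0010
  1111
  0001
  1100
  0011
Read columns: 01010010101100101101

01010010101100101101


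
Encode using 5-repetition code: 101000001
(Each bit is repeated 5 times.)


Each bit -> 5 copies

111110000011111000000000000000000000000011111


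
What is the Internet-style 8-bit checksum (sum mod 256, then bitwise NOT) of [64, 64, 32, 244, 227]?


Sum = 631 mod 256 = 119
Complement = 136

136


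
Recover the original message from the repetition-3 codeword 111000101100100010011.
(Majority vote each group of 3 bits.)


Groups: 111, 000, 101, 100, 100, 010, 011
Majority votes: 1010001

1010001


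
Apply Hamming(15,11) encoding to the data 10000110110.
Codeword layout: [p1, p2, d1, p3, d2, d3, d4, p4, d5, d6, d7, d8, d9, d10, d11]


Parity bits: p1=1, p2=0, p3=0, p4=0

101000000110110


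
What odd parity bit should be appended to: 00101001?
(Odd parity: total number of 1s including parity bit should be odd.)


Number of 1s in data: 3
Parity bit: 0

0


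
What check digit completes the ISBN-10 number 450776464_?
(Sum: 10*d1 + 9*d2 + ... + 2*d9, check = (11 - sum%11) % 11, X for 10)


Weighted sum: 248
248 mod 11 = 6

Check digit: 5


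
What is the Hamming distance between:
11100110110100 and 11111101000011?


XOR: 00011011110111
Count of 1s: 9

9


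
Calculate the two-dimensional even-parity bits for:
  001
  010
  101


Row parities: 110
Column parities: 110

Row P: 110, Col P: 110, Corner: 0


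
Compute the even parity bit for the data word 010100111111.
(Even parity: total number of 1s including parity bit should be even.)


Number of 1s in data: 8
Parity bit: 0

0


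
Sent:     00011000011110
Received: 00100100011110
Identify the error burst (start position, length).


XOR: 00111100000000

Burst at position 2, length 4


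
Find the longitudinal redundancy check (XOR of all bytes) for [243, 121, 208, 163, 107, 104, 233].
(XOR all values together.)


XOR chain: 243 ^ 121 ^ 208 ^ 163 ^ 107 ^ 104 ^ 233 = 19

19


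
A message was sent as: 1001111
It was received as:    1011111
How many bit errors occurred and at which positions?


XOR: 0010000

1 error(s) at position(s): 2


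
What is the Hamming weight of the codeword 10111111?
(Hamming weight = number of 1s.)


Counting 1s in 10111111

7


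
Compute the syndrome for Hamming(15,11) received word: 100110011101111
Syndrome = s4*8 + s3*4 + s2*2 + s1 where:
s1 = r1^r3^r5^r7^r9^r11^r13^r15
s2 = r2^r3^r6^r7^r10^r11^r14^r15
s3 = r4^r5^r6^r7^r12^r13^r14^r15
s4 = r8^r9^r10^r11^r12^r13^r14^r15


s1=1, s2=1, s3=0, s4=1

Syndrome = 11 (error at position 11)


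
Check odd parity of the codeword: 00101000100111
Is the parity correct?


Number of 1s: 6

No, parity error (6 ones)


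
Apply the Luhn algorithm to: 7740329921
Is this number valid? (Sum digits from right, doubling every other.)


Luhn sum = 51
51 mod 10 = 1

Invalid (Luhn sum mod 10 = 1)


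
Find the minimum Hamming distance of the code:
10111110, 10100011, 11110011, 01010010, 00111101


Comparing all pairs, minimum distance: 2
Can detect 1 errors, correct 0 errors

2


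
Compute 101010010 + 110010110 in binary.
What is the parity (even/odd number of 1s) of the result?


101010010 = 338
110010110 = 406
Sum = 744 = 1011101000
1s count = 5

odd parity (5 ones in 1011101000)


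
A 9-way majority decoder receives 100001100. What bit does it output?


Ones: 3 out of 9
Threshold: 5

0 (3/9 voted 1)


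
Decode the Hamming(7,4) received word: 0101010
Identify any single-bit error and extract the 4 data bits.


Syndrome = 0: no error detected

Data: 0010 (no errors)


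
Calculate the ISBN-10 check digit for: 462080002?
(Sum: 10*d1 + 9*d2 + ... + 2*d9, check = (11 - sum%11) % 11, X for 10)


Weighted sum: 162
162 mod 11 = 8

Check digit: 3


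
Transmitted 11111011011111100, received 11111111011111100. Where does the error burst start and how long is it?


XOR: 00000100000000000

Burst at position 5, length 1


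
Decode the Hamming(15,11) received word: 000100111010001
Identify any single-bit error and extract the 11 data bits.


Syndrome = 6: error at position 6

Data: 00111010001 (corrected bit 6)


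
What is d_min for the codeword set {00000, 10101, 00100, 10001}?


Comparing all pairs, minimum distance: 1
Can detect 0 errors, correct 0 errors

1


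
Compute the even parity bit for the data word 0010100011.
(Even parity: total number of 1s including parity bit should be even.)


Number of 1s in data: 4
Parity bit: 0

0


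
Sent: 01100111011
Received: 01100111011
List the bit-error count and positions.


XOR: 00000000000

0 errors (received matches sent)


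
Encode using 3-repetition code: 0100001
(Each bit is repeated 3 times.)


Each bit -> 3 copies

000111000000000000111


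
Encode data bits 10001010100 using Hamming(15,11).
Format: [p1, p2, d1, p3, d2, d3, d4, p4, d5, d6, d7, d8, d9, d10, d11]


Parity bits: p1=0, p2=0, p3=1, p4=1

001100011010100


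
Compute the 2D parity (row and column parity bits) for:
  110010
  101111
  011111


Row parities: 111
Column parities: 000010

Row P: 111, Col P: 000010, Corner: 1


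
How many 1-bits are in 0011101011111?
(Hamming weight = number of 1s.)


Counting 1s in 0011101011111

9


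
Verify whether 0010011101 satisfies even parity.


Number of 1s: 5

No, parity error (5 ones)


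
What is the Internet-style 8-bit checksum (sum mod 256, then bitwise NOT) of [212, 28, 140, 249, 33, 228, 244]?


Sum = 1134 mod 256 = 110
Complement = 145

145


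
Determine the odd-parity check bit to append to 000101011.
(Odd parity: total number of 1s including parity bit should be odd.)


Number of 1s in data: 4
Parity bit: 1

1
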